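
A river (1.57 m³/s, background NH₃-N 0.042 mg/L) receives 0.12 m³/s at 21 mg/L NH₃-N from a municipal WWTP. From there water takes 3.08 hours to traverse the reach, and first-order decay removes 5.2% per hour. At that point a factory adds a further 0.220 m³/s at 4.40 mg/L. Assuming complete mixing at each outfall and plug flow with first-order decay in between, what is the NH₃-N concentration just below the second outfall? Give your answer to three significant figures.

Mass balance: C = (1.570·0.04200 + 0.1200·21.00) / 1.690 = 2.586/1.690 = 1.530 mg/L; combined flow 1.690 m³/s.
5.2%/h lost → k = −ln(1 − 0.052) = 0.05340 h⁻¹.
Applying C = C₀e^(−kt): 1.530 × 0.8483 = 1.298 mg/L.
At the second outfall, C = (1.690·1.298 + 0.2200·4.400) / (1.690 + 0.2200) = 1.655 mg/L.

1.66 mg/L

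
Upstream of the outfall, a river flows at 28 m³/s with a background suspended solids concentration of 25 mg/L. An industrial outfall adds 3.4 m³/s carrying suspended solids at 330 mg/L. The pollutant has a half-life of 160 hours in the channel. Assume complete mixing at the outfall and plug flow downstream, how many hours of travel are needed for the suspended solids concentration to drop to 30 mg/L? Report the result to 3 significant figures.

152 h

After mixing, C = (28.00·25.00 + 3.400·330.0) / 31.40 = 1822/31.40 = 58.03 mg/L.
Half-life 160 h → k = ln 2 / 160 = 0.004332 h⁻¹ = 0.1040 d⁻¹.
58.03·exp(−k·t) = 30 → t = ln(58.03/30)/k = 548200 s = 152.3 h.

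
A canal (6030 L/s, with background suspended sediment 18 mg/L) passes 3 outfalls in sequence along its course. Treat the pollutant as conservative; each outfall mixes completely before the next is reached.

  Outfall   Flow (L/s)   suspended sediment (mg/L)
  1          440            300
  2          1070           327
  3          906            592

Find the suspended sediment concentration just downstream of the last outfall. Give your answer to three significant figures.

Outfall 1: combined Q = 6470 L/s; C = (6030·18.00 + 440.0·300.0)/6470 = 37.18 mg/L.
Outfall 2: combined Q = 7540 L/s; C = (6470·37.18 + 1070·327.0)/7540 = 78.31 mg/L.
Outfall 3: combined Q = 8446 L/s; C = (7540·78.31 + 906.0·592.0)/8446 = 133.4 mg/L.

133 mg/L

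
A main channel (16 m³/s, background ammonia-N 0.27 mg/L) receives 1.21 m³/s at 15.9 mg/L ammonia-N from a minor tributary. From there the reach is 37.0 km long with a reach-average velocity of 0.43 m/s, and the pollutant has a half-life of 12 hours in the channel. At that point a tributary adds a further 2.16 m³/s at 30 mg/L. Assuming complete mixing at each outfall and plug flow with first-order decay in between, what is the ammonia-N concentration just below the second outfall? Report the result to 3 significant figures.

3.65 mg/L

Flow-weighted average: C = (16.00·0.2700 + 1.210·15.90) / 17.21 = 23.56/17.21 = 1.369 mg/L; combined flow 17.21 m³/s.
Travel time t = 37.0·1000 / 0.43 = 86050 s = 23.90 h.
Half-life 12 h → k = ln 2 / 12 = 0.05776 h⁻¹ = 1.386 d⁻¹.
Applying C = C₀e^(−kt): 1.369 × 0.2514 = 0.3442 mg/L.
Second outfall: C = (17.21·0.3442 + 2.160·30.00)/19.37 = 3.651 mg/L.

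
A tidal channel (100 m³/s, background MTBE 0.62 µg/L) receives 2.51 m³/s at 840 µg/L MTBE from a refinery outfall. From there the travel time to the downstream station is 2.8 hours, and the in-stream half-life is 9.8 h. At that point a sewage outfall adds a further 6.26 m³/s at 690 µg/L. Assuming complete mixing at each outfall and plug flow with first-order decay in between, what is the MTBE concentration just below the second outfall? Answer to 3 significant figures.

Mass balance: C = (100.0·0.6200 + 2.510·840.0) / 102.5 = 2170/102.5 = 21.17 µg/L; combined flow 102.5 m³/s.
Half-life 9.8 h → k = ln 2 / 9.8 = 0.07073 h⁻¹ = 1.698 d⁻¹.
First-order decay: C = 21.17·exp(−k·t) = 21.17·0.8203 = 17.37 µg/L.
At the second outfall, C = (102.5·17.37 + 6.260·690.0) / (102.5 + 6.260) = 56.08 µg/L.

56.1 µg/L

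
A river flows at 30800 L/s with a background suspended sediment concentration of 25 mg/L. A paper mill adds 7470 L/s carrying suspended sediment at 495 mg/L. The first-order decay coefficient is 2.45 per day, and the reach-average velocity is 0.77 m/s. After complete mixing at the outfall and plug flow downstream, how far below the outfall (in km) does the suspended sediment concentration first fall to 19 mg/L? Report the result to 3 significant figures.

After mixing, C = (30800·25.00 + 7470·495.0) / 38270 = 4468000/38270 = 116.7 mg/L.
Set 116.7·exp(−k·t) = 19 → t = ln(116.7/19)/k = 64020 s = 17.78 h.
Distance = v·t = 0.77·64020 = 49300 m = 49.30 km.

49.3 km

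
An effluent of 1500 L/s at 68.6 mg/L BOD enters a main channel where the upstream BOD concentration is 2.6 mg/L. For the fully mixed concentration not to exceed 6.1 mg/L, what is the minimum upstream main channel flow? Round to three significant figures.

Set C_mix = 6.1: (Q·2.600 + 1500·68.60) / (Q + 1500) = 6.1
→ Q = 1500·(68.60 − 6.1)/(6.1 − 2.600) = 26790 L/s.

26800 L/s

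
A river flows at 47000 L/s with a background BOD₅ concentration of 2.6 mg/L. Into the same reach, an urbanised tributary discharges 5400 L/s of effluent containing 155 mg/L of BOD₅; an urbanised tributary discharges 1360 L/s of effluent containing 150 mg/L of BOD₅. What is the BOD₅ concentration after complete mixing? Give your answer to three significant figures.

21.6 mg/L

Mass balance: C = (47000·2.600 + 5400·155.0 + 1360·150.0) / 53760 = 1163000/53760 = 21.64 mg/L.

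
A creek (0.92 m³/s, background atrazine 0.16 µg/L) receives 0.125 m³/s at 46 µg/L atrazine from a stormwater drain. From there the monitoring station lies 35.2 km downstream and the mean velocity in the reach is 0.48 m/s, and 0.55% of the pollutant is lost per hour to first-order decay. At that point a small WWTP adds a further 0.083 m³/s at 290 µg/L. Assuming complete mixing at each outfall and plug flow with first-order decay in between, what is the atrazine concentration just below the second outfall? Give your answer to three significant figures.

Flow-weighted average: C = (0.9200·0.1600 + 0.1250·46.00) / 1.045 = 5.897/1.045 = 5.643 µg/L; combined flow 1.045 m³/s.
Travel time t = 35.2·1000 / 0.48 = 73330 s = 20.37 h.
0.55%/h lost → k = −ln(1 − 0.0055) = 0.005515 h⁻¹.
Decay over the reach: 5.643·exp(−kt) = 5.643·0.8937 = 5.044 µg/L.
Second outfall: C = (1.045·5.044 + 0.08300·290.0)/1.128 = 26.01 µg/L.

26.0 µg/L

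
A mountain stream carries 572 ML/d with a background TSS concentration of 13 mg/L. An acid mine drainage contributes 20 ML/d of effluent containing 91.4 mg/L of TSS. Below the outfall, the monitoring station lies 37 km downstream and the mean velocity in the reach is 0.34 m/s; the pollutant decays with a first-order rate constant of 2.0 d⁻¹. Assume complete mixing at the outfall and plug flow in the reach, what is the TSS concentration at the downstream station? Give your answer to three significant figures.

Conservation of mass: C = (572.0·13.00 + 20.00·91.40) / 592.0 = 9264/592.0 = 15.65 mg/L.
Travel time t = 37·1000 / 0.34 = 108800 s = 30.23 h.
Applying C = C₀e^(−kt): 15.65 × 0.08054 = 1.260 mg/L.

1.26 mg/L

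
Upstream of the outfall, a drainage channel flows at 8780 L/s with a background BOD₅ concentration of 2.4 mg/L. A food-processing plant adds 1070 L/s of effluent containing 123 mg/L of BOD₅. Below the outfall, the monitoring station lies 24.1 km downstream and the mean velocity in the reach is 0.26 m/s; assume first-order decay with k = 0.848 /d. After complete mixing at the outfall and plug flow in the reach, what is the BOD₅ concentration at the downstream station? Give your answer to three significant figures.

6.24 mg/L

Flow-weighted average: C = (8780·2.400 + 1070·123.0) / 9850 = 152700/9850 = 15.50 mg/L.
Travel time t = 24.1·1000 / 0.26 = 92690 s = 25.75 h.
First-order decay: C = 15.50·exp(−k·t) = 15.50·0.4026 = 6.241 mg/L.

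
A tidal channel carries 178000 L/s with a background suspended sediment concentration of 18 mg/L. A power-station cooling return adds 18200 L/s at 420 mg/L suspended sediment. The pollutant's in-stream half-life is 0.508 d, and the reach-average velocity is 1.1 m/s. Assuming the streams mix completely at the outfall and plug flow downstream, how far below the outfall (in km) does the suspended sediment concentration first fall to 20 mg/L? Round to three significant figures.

After mixing, C = (178000·18.00 + 18200·420.0) / 196200 = 10850000/196200 = 55.29 mg/L.
Half-life 0.508 d → k = ln 2 / 0.508 = 1.364 d⁻¹.
Set 55.29·exp(−k·t) = 20 → t = ln(55.29/20)/k = 64390 s = 17.89 h.
Distance = v·t = 1.1·64390 = 70830 m = 70.83 km.

70.8 km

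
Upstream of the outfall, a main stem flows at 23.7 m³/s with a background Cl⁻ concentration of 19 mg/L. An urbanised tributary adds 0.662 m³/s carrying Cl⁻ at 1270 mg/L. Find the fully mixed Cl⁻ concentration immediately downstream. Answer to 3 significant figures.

53.0 mg/L

Conservation of mass: C = (23.70·19.00 + 0.6620·1270) / 24.36 = 1291/24.36 = 52.99 mg/L.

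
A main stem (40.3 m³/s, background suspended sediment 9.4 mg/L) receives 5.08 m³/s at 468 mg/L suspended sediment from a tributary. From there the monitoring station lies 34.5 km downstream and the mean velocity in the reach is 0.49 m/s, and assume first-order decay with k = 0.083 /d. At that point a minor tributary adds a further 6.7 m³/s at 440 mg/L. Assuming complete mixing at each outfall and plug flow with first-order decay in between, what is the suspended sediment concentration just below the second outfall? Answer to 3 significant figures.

106 mg/L

Flow-weighted average: C = (40.30·9.400 + 5.080·468.0) / 45.38 = 2756/45.38 = 60.74 mg/L; combined flow 45.38 m³/s.
Travel time t = 34.5·1000 / 0.49 = 70410 s = 19.56 h.
Applying C = C₀e^(−kt): 60.74 × 0.9346 = 56.77 mg/L.
At the second outfall, C = (45.38·56.77 + 6.700·440.0) / (45.38 + 6.700) = 106.1 mg/L.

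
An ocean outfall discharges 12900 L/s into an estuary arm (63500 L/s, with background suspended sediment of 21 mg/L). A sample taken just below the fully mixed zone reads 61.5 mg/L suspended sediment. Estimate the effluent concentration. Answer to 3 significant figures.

Mass balance: 63500·21.00 + 12900·Cₑ = 76400·61.50
→ Cₑ = (76400·61.50 − 63500·21.00) / 12900 = 260.9 mg/L.

261 mg/L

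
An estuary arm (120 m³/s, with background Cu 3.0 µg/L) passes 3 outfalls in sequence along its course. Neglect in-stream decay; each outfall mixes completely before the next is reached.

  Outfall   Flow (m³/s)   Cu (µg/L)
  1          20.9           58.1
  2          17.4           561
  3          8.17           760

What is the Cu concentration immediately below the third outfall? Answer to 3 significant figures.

105 µg/L

Outfall 1: combined Q = 140.9 m³/s; C = (120.0·3.000 + 20.90·58.10)/140.9 = 11.17 µg/L.
Outfall 2: combined Q = 158.3 m³/s; C = (140.9·11.17 + 17.40·561.0)/158.3 = 71.61 µg/L.
Outfall 3: combined Q = 166.5 m³/s; C = (158.3·71.61 + 8.170·760.0)/166.5 = 105.4 µg/L.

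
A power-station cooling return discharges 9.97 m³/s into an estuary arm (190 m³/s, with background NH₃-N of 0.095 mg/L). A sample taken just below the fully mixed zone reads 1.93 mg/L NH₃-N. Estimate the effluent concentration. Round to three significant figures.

36.9 mg/L

Mass balance: 190.0·0.09500 + 9.970·Cₑ = 200.0·1.930
→ Cₑ = (200.0·1.930 − 190.0·0.09500) / 9.970 = 36.90 mg/L.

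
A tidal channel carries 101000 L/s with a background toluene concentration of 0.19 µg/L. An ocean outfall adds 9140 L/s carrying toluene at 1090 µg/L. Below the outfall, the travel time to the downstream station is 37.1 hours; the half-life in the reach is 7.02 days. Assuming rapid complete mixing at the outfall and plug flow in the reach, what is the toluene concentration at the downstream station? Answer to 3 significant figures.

77.8 µg/L

Mass balance: C = (101000·0.1900 + 9140·1090) / 110100 = 9982000/110100 = 90.63 µg/L.
Half-life 7.02 d → k = ln 2 / 7.02 = 0.09874 d⁻¹.
First-order decay: C = 90.63·exp(−k·t) = 90.63·0.8584 = 77.80 µg/L.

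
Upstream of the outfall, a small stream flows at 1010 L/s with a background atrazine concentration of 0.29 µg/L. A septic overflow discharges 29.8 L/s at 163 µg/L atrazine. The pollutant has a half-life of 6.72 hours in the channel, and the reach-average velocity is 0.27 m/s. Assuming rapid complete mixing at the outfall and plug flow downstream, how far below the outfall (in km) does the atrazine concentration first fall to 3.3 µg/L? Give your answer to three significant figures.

Mixed concentration C = ΣQC/ΣQ = (1010·0.2900 + 29.80·163.0) / 1040 = 5150/1040 = 4.953 µg/L.
Half-life 6.72 h → k = ln 2 / 6.72 = 0.1031 h⁻¹ = 2.476 d⁻¹.
Set 4.953·exp(−k·t) = 3.3 → t = ln(4.953/3.3)/k = 14170 s = 3.937 h.
Distance = v·t = 0.27·14170 = 3827 m = 3.827 km.

3.83 km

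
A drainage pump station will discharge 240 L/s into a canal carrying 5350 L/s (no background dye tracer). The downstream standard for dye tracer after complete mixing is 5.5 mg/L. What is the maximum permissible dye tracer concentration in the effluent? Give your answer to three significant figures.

At the limit, (Qr·Cr + Qe·Cₑ)/(Qr + Qe) = 5.5:
Cₑ = (5590·5.5 − 5350·0) / 240.0 = 128.1 mg/L.

128 mg/L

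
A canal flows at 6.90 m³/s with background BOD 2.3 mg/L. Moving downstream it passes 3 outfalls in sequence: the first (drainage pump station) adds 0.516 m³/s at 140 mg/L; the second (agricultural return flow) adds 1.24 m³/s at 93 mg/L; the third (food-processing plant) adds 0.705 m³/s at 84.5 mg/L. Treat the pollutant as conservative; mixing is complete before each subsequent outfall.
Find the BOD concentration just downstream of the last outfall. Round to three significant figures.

28.1 mg/L

Outfall 1: combined Q = 7.416 m³/s; C = (6.900·2.300 + 0.5160·140.0)/7.416 = 11.88 mg/L.
Outfall 2: combined Q = 8.656 m³/s; C = (7.416·11.88 + 1.240·93.00)/8.656 = 23.50 mg/L.
Outfall 3: combined Q = 9.361 m³/s; C = (8.656·23.50 + 0.7050·84.50)/9.361 = 28.10 mg/L.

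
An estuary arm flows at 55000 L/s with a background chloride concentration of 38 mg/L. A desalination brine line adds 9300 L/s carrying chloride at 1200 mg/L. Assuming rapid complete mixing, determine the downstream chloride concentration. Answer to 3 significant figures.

206 mg/L

Mixed concentration C = ΣQC/ΣQ = (55000·38.00 + 9300·1200) / 64300 = 13250000/64300 = 206.1 mg/L.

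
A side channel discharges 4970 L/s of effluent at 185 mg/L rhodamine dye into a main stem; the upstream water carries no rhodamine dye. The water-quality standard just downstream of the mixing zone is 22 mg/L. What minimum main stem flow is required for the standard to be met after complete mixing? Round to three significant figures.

Set C_mix = 22: (Q·0 + 4970·185.0) / (Q + 4970) = 22
→ Q = 4970·(185.0 − 22)/(22 − 0) = 36820 L/s.

36800 L/s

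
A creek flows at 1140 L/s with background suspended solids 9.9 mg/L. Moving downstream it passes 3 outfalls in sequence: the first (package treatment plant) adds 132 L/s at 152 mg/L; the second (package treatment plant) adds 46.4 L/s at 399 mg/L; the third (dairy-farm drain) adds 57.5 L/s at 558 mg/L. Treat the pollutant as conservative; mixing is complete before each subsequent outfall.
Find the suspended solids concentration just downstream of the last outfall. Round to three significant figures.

59.6 mg/L

Below outfall 1: Q → 1272 L/s, C = (1140·9.900 + 132.0·152.0)/1272 = 24.65 mg/L.
Below outfall 2: Q → 1318 L/s, C = (1272·24.65 + 46.40·399.0)/1318 = 37.82 mg/L.
Below outfall 3: Q → 1376 L/s, C = (1318·37.82 + 57.50·558.0)/1376 = 59.56 mg/L.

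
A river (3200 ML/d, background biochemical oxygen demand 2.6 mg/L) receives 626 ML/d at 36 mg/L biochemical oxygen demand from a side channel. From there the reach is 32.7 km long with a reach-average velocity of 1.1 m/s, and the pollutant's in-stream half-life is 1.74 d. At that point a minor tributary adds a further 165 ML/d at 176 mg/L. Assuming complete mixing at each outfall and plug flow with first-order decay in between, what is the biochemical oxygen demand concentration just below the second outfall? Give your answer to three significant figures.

Conservation of mass: C = (3200·2.600 + 626.0·36.00) / 3826 = 30860/3826 = 8.065 mg/L; combined flow 3826 ML/d.
Travel time t = 32.7·1000 / 1.1 = 29730 s = 8.258 h.
Half-life 1.74 d → k = ln 2 / 1.74 = 0.3984 d⁻¹.
Decay over the reach: 8.065·exp(−kt) = 8.065·0.8719 = 7.032 mg/L.
Second outfall: C = (3826·7.032 + 165.0·176.0)/3991 = 14.02 mg/L.

14.0 mg/L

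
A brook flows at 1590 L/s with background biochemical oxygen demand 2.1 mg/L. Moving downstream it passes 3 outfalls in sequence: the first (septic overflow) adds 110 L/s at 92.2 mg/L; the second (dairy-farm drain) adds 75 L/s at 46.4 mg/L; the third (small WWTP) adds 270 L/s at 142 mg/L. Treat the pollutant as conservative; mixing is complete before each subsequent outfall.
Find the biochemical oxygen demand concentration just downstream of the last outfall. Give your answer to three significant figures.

Below outfall 1: Q → 1700 L/s, C = (1590·2.100 + 110.0·92.20)/1700 = 7.930 mg/L.
Below outfall 2: Q → 1775 L/s, C = (1700·7.930 + 75.00·46.40)/1775 = 9.555 mg/L.
Below outfall 3: Q → 2045 L/s, C = (1775·9.555 + 270.0·142.0)/2045 = 27.04 mg/L.

27.0 mg/L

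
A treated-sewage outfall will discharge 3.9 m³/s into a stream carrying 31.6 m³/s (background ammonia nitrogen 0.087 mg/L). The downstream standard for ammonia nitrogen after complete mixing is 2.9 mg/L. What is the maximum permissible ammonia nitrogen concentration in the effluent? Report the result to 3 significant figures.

25.7 mg/L

At the limit, (Qr·Cr + Qe·Cₑ)/(Qr + Qe) = 2.9:
Cₑ = (35.50·2.9 − 31.60·0.08700) / 3.900 = 25.69 mg/L.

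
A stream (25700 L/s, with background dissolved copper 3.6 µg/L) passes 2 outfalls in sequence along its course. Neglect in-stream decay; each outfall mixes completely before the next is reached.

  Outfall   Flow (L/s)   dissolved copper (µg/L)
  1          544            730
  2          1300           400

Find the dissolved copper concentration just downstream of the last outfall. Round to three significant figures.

36.7 µg/L

Below outfall 1: Q → 26240 L/s, C = (25700·3.600 + 544.0·730.0)/26240 = 18.66 µg/L.
Below outfall 2: Q → 27540 L/s, C = (26240·18.66 + 1300·400.0)/27540 = 36.66 µg/L.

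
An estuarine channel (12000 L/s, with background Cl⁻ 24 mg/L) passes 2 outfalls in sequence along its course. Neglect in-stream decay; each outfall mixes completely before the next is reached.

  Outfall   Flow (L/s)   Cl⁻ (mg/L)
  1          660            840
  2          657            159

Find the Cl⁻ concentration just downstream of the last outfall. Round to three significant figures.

After outfall 1: Q = 12000 + 660.0 = 12660 L/s; C = (12000·24.00 + 660.0·840.0)/12660 = 66.54 mg/L.
After outfall 2: Q = 12660 + 657.0 = 13320 L/s; C = (12660·66.54 + 657.0·159.0)/13320 = 71.10 mg/L.

71.1 mg/L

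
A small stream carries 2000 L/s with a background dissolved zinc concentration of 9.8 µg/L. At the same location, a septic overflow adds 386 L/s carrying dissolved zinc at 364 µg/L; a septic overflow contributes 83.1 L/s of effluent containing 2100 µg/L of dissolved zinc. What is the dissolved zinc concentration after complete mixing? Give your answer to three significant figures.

136 µg/L

Conservation of mass: C = (2000·9.800 + 386.0·364.0 + 83.10·2100) / 2469 = 334600/2469 = 135.5 µg/L.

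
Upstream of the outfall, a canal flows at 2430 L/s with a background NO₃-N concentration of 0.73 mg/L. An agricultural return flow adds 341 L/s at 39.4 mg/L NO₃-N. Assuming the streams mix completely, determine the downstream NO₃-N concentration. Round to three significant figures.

Mass balance: C = (2430·0.7300 + 341.0·39.40) / 2771 = 15210/2771 = 5.489 mg/L.

5.49 mg/L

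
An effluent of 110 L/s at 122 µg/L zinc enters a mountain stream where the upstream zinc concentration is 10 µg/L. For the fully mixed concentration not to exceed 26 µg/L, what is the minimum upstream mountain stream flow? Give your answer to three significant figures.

660 L/s

Set C_mix = 26: (Q·10.00 + 110.0·122.0) / (Q + 110.0) = 26
→ Q = 110.0·(122.0 − 26)/(26 − 10.00) = 660.0 L/s.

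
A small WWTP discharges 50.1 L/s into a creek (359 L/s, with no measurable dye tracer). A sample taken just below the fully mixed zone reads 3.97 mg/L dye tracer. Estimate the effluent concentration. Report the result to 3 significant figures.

Mass balance: 359.0·0 + 50.10·Cₑ = 409.1·3.970
→ Cₑ = (409.1·3.970 − 359.0·0) / 50.10 = 32.42 mg/L.

32.4 mg/L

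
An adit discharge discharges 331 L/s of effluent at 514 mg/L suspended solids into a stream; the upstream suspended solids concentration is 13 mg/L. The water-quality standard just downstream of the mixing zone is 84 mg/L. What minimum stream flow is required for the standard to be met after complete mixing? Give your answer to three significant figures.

Set C_mix = 84: (Q·13.00 + 331.0·514.0) / (Q + 331.0) = 84
→ Q = 331.0·(514.0 − 84)/(84 − 13.00) = 2005 L/s.

2000 L/s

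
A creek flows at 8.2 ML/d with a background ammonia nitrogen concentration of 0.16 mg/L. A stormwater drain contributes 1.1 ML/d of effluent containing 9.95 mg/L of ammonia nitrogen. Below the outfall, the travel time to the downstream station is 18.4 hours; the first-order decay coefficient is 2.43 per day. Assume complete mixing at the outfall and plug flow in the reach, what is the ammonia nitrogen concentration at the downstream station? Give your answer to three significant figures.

Mass balance: C = (8.200·0.1600 + 1.100·9.950) / 9.300 = 12.26/9.300 = 1.318 mg/L.
First-order decay: C = 1.318·exp(−k·t) = 1.318·0.1552 = 0.2046 mg/L.

0.205 mg/L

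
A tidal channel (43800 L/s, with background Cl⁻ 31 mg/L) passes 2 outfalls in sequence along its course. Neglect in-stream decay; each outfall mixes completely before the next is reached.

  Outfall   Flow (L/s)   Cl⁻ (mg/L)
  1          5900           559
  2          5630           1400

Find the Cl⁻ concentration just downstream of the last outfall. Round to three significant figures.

After outfall 1: Q = 43800 + 5900 = 49700 L/s; C = (43800·31.00 + 5900·559.0)/49700 = 93.68 mg/L.
After outfall 2: Q = 49700 + 5630 = 55330 L/s; C = (49700·93.68 + 5630·1400)/55330 = 226.6 mg/L.

227 mg/L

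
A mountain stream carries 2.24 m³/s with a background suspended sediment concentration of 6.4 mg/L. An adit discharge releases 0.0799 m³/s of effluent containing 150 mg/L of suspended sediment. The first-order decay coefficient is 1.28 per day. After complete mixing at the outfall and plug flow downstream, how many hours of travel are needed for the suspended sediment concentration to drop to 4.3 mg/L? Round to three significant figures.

Mixed concentration C = ΣQC/ΣQ = (2.240·6.400 + 0.07990·150.0) / 2.320 = 26.32/2.320 = 11.35 mg/L.
11.35·exp(−k·t) = 4.3 → t = ln(11.35/4.3)/k = 65490 s = 18.19 h.

18.2 h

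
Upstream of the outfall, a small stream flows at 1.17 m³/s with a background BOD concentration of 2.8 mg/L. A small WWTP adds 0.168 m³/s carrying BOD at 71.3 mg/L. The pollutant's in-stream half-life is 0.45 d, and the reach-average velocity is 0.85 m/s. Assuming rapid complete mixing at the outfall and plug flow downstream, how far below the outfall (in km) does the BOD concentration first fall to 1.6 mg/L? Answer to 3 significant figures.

Conservation of mass: C = (1.170·2.800 + 0.1680·71.30) / 1.338 = 15.25/1.338 = 11.40 mg/L.
Half-life 0.45 d → k = ln 2 / 0.45 = 1.540 d⁻¹.
Set 11.40·exp(−k·t) = 1.6 → t = ln(11.40/1.6)/k = 110100 s = 30.60 h.
Distance = v·t = 0.85·110100 = 93630 m = 93.63 km.

93.6 km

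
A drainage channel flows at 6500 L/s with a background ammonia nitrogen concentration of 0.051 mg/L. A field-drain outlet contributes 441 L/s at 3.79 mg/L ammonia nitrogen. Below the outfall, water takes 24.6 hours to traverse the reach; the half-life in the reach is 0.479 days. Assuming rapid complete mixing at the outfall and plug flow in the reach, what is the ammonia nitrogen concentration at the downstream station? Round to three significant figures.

Mixed concentration C = ΣQC/ΣQ = (6500·0.05100 + 441.0·3.790) / 6941 = 2003/6941 = 0.2886 mg/L.
Half-life 0.479 d → k = ln 2 / 0.479 = 1.447 d⁻¹.
Applying C = C₀e^(−kt): 0.2886 × 0.2269 = 0.06547 mg/L.

0.0655 mg/L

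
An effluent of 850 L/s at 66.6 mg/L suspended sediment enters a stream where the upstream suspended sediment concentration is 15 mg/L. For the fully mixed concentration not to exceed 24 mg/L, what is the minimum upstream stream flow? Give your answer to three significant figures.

4020 L/s

Set C_mix = 24: (Q·15.00 + 850.0·66.60) / (Q + 850.0) = 24
→ Q = 850.0·(66.60 − 24)/(24 − 15.00) = 4023 L/s.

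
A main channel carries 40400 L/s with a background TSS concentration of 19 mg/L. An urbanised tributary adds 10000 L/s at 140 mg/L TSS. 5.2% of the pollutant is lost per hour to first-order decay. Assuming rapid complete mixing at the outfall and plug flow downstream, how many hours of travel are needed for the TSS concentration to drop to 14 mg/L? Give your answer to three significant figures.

Mass balance: C = (40400·19.00 + 10000·140.0) / 50400 = 2168000/50400 = 43.01 mg/L.
5.2%/h lost → k = −ln(1 − 0.052) = 0.05340 h⁻¹.
43.01·exp(−k·t) = 14 → t = ln(43.01/14)/k = 75660 s = 21.02 h.

21.0 h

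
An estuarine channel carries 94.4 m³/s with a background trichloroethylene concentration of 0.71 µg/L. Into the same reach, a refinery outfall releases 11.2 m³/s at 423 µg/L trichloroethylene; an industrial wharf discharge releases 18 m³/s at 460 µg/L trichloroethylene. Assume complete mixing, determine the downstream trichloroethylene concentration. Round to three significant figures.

After mixing, C = (94.40·0.7100 + 11.20·423.0 + 18.00·460.0) / 123.6 = 13080/123.6 = 105.9 µg/L.

106 µg/L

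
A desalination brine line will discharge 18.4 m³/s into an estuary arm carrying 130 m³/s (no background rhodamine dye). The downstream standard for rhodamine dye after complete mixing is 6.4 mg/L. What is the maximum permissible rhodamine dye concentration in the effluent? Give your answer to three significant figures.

At the limit, (Qr·Cr + Qe·Cₑ)/(Qr + Qe) = 6.4:
Cₑ = (148.4·6.4 − 130.0·0) / 18.40 = 51.62 mg/L.

51.6 mg/L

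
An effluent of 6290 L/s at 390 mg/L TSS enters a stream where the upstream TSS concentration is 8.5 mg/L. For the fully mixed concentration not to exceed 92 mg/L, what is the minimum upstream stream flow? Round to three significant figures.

Set C_mix = 92: (Q·8.500 + 6290·390.0) / (Q + 6290) = 92
→ Q = 6290·(390.0 − 92)/(92 − 8.500) = 22450 L/s.

22400 L/s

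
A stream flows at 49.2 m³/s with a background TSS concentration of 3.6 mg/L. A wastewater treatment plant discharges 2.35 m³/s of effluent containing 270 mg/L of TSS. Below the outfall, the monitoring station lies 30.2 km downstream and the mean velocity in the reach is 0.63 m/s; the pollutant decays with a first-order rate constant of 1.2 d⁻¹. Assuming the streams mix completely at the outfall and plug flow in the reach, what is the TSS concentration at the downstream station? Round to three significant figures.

After mixing, C = (49.20·3.600 + 2.350·270.0) / 51.55 = 811.6/51.55 = 15.74 mg/L.
Travel time t = 30.2·1000 / 0.63 = 47940 s = 13.32 h.
First-order decay: C = 15.74·exp(−k·t) = 15.74·0.5139 = 8.091 mg/L.

8.09 mg/L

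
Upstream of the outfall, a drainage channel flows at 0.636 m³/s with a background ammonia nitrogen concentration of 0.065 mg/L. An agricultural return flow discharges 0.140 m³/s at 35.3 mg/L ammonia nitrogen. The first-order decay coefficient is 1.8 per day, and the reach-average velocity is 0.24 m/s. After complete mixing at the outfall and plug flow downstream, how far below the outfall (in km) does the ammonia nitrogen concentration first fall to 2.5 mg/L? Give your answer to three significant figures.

10.9 km

After mixing, C = (0.6360·0.06500 + 0.1400·35.30) / 0.7760 = 4.983/0.7760 = 6.422 mg/L.
Set 6.422·exp(−k·t) = 2.5 → t = ln(6.422/2.5)/k = 45280 s = 12.58 h.
Distance = v·t = 0.24·45280 = 10870 m = 10.87 km.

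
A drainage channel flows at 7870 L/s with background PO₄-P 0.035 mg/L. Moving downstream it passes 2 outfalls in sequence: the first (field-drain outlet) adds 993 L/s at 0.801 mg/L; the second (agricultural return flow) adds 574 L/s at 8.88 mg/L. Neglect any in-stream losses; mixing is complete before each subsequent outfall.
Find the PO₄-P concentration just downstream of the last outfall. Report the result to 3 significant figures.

Outfall 1: combined Q = 8863 L/s; C = (7870·0.03500 + 993.0·0.8010)/8863 = 0.1208 mg/L.
Outfall 2: combined Q = 9437 L/s; C = (8863·0.1208 + 574.0·8.880)/9437 = 0.6536 mg/L.

0.654 mg/L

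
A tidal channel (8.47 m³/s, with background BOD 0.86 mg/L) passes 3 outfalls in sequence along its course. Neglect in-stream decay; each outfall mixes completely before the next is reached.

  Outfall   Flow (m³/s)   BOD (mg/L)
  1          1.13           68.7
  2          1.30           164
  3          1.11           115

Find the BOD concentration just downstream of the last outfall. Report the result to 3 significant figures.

Outfall 1: combined Q = 9.600 m³/s; C = (8.470·0.8600 + 1.130·68.70)/9.600 = 8.845 mg/L.
Outfall 2: combined Q = 10.90 m³/s; C = (9.600·8.845 + 1.300·164.0)/10.90 = 27.35 mg/L.
Outfall 3: combined Q = 12.01 m³/s; C = (10.90·27.35 + 1.110·115.0)/12.01 = 35.45 mg/L.

35.5 mg/L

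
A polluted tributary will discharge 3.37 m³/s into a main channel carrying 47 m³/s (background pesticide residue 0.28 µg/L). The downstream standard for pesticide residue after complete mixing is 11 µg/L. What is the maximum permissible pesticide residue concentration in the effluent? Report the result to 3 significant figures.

At the limit, (Qr·Cr + Qe·Cₑ)/(Qr + Qe) = 11:
Cₑ = (50.37·11 − 47.00·0.2800) / 3.370 = 160.5 µg/L.

161 µg/L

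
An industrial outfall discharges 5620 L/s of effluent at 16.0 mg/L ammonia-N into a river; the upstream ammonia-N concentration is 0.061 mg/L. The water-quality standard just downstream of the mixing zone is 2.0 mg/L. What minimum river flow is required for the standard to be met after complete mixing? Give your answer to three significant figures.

40600 L/s

Set C_mix = 2.0: (Q·0.06100 + 5620·16.00) / (Q + 5620) = 2.0
→ Q = 5620·(16.00 − 2.0)/(2.0 − 0.06100) = 40580 L/s.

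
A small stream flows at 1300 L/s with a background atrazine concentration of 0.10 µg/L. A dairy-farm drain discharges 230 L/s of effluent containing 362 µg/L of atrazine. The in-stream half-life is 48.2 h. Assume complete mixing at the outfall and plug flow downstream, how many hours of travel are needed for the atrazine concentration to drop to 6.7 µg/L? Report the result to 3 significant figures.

Mass balance: C = (1300·0.1000 + 230.0·362.0) / 1530 = 83390/1530 = 54.50 µg/L.
Half-life 48.2 h → k = ln 2 / 48.2 = 0.01438 h⁻¹ = 0.3451 d⁻¹.
54.50·exp(−k·t) = 6.7 → t = ln(54.50/6.7)/k = 524700 s = 145.8 h.

146 h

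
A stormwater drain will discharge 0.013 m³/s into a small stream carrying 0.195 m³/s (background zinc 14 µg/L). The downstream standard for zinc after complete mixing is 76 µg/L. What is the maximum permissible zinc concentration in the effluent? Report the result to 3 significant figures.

1010 µg/L

At the limit, (Qr·Cr + Qe·Cₑ)/(Qr + Qe) = 76:
Cₑ = (0.2080·76 − 0.1950·14.00) / 0.01300 = 1006 µg/L.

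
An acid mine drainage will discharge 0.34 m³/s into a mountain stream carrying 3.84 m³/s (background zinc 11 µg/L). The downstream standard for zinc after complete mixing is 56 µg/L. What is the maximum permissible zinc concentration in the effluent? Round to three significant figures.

564 µg/L

At the limit, (Qr·Cr + Qe·Cₑ)/(Qr + Qe) = 56:
Cₑ = (4.180·56 − 3.840·11.00) / 0.3400 = 564.2 µg/L.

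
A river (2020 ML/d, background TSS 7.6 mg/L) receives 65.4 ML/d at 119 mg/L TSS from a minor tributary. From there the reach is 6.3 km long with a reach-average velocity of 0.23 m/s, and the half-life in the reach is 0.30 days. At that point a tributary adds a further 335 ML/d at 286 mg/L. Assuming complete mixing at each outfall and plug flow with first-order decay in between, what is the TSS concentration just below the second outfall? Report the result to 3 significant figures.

Mass balance: C = (2020·7.600 + 65.40·119.0) / 2085 = 23130/2085 = 11.09 mg/L; combined flow 2085 ML/d.
Travel time t = 6.3·1000 / 0.23 = 27390 s = 7.609 h.
Half-life 0.30 d → k = ln 2 / 0.30 = 2.310 d⁻¹.
After decay, C = 11.09 × e^(−kt) = 11.09 × 0.4807 = 5.333 mg/L.
At the second outfall, C = (2085·5.333 + 335.0·286.0) / (2085 + 335.0) = 44.18 mg/L.

44.2 mg/L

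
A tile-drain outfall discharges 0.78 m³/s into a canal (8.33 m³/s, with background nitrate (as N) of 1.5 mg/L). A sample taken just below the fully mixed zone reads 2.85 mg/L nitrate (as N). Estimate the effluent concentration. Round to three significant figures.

Mass balance: 8.330·1.500 + 0.7800·Cₑ = 9.110·2.850
→ Cₑ = (9.110·2.850 − 8.330·1.500) / 0.7800 = 17.27 mg/L.

17.3 mg/L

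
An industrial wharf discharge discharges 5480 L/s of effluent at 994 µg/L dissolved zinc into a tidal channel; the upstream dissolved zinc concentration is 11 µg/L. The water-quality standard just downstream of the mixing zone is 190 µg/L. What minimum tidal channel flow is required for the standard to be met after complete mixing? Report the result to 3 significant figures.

Set C_mix = 190: (Q·11.00 + 5480·994.0) / (Q + 5480) = 190
→ Q = 5480·(994.0 − 190)/(190 − 11.00) = 24610 L/s.

24600 L/s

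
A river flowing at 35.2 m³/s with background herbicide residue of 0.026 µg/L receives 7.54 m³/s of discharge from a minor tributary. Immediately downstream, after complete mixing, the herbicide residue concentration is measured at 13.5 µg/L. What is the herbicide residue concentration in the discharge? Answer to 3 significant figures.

76.4 µg/L

Mass balance: 35.20·0.02600 + 7.540·Cₑ = 42.74·13.50
→ Cₑ = (42.74·13.50 − 35.20·0.02600) / 7.540 = 76.40 µg/L.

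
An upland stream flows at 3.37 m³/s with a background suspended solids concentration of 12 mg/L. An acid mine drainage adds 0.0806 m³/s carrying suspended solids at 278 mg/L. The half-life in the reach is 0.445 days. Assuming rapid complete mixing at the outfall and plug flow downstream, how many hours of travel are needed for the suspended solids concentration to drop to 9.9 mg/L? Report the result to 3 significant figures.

Flow-weighted average: C = (3.370·12.00 + 0.08060·278.0) / 3.451 = 62.85/3.451 = 18.21 mg/L.
Half-life 0.445 d → k = ln 2 / 0.445 = 1.558 d⁻¹.
18.21·exp(−k·t) = 9.9 → t = ln(18.21/9.9)/k = 33810 s = 9.393 h.

9.39 h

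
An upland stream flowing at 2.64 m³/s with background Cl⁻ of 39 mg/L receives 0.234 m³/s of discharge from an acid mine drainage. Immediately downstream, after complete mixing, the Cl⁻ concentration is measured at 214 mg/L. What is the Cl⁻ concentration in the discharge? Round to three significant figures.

Mass balance: 2.640·39.00 + 0.2340·Cₑ = 2.874·214.0
→ Cₑ = (2.874·214.0 − 2.640·39.00) / 0.2340 = 2188 mg/L.

2190 mg/L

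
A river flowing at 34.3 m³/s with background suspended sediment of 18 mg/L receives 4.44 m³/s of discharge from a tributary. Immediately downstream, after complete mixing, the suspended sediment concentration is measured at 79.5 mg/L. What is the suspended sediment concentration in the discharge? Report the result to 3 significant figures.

555 mg/L

Mass balance: 34.30·18.00 + 4.440·Cₑ = 38.74·79.50
→ Cₑ = (38.74·79.50 − 34.30·18.00) / 4.440 = 554.6 mg/L.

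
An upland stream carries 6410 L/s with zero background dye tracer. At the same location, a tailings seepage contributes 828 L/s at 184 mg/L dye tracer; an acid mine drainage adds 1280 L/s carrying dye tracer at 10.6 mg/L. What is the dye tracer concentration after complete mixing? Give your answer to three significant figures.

Conservation of mass: C = (6410·0 + 828.0·184.0 + 1280·10.60) / 8518 = 165900/8518 = 19.48 mg/L.

19.5 mg/L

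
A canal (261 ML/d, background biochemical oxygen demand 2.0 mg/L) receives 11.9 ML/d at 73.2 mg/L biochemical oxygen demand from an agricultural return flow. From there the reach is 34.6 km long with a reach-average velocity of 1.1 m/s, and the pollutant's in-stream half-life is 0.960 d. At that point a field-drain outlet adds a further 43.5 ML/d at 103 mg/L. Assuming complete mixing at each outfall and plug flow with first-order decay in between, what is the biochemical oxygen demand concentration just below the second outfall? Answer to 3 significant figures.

17.5 mg/L

Conservation of mass: C = (261.0·2.000 + 11.90·73.20) / 272.9 = 1393/272.9 = 5.105 mg/L; combined flow 272.9 ML/d.
Travel time t = 34.6·1000 / 1.1 = 31450 s = 8.737 h.
Half-life 0.960 d → k = ln 2 / 0.960 = 0.7220 d⁻¹.
Applying C = C₀e^(−kt): 5.105 × 0.7688 = 3.925 mg/L.
At the second outfall, C = (272.9·3.925 + 43.50·103.0) / (272.9 + 43.50) = 17.55 mg/L.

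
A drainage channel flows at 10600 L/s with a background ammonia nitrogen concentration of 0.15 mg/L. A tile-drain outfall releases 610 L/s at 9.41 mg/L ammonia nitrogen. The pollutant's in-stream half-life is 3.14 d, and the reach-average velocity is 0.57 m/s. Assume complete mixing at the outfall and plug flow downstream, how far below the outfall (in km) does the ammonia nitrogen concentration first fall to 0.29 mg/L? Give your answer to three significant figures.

181 km

Mixed concentration C = ΣQC/ΣQ = (10600·0.1500 + 610.0·9.410) / 11210 = 7330/11210 = 0.6539 mg/L.
Half-life 3.14 d → k = ln 2 / 3.14 = 0.2207 d⁻¹.
Set 0.6539·exp(−k·t) = 0.29 → t = ln(0.6539/0.29)/k = 318200 s = 88.40 h.
Distance = v·t = 0.57·318200 = 181400 m = 181.4 km.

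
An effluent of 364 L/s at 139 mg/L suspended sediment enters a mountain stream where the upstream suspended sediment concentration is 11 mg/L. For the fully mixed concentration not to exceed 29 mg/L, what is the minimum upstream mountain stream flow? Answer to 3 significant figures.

2220 L/s

Set C_mix = 29: (Q·11.00 + 364.0·139.0) / (Q + 364.0) = 29
→ Q = 364.0·(139.0 − 29)/(29 − 11.00) = 2224 L/s.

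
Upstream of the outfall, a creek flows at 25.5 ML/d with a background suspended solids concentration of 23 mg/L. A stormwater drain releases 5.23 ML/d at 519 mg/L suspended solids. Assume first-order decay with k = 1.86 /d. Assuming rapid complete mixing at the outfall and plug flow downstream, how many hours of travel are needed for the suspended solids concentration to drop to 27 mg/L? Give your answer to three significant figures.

After mixing, C = (25.50·23.00 + 5.230·519.0) / 30.73 = 3301/30.73 = 107.4 mg/L.
107.4·exp(−k·t) = 27 → t = ln(107.4/27)/k = 64140 s = 17.82 h.

17.8 h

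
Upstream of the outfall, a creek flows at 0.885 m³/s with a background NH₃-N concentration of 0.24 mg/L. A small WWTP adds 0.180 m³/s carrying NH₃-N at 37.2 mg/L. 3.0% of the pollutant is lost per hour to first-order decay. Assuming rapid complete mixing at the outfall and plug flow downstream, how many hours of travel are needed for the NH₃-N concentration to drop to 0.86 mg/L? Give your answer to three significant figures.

After mixing, C = (0.8850·0.2400 + 0.1800·37.20) / 1.065 = 6.908/1.065 = 6.487 mg/L.
3.0%/h lost → k = −ln(1 − 0.03) = 0.03046 h⁻¹.
6.487·exp(−k·t) = 0.86 → t = ln(6.487/0.86)/k = 238800 s = 66.34 h.

66.3 h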